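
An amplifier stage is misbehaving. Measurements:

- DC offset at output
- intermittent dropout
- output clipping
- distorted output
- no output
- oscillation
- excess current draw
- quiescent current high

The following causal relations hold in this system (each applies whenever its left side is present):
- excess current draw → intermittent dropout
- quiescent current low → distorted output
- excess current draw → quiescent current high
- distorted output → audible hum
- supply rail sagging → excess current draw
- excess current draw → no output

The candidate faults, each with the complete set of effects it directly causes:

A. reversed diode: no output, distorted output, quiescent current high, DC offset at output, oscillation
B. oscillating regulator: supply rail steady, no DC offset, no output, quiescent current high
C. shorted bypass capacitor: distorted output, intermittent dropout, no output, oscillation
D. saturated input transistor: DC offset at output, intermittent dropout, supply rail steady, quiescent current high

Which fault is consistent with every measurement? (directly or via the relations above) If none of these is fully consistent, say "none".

Per-candidate check:
(A) reversed diode — does not account for intermittent dropout, output clipping, excess current draw
(B) oscillating regulator — fails on DC offset at output, intermittent dropout, output clipping, distorted output, oscillation, excess current draw (predicts no DC offset, not DC offset at output)
(C) shorted bypass capacitor — does not account for DC offset at output, output clipping, excess current draw, quiescent current high
(D) saturated input transistor — does not account for output clipping, distorted output, no output, oscillation, excess current draw
None of the listed candidates fits everything.

none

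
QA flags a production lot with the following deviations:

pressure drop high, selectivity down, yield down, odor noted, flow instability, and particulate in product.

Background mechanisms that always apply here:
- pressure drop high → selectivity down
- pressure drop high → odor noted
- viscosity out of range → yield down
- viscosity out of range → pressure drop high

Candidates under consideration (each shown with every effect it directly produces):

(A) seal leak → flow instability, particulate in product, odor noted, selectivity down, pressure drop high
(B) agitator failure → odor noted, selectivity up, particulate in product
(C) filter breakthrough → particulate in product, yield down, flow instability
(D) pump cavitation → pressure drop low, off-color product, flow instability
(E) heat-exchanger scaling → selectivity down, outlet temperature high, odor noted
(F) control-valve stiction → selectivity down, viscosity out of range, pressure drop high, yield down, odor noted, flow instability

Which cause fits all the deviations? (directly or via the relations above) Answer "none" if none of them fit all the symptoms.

Per-candidate check:
(A) seal leak — does not account for yield down
(B) agitator failure — pressure drop high ✗; selectivity down ✗; yield down ✗; odor noted ✓; flow instability ✗; particulate in product ✓
(C) filter breakthrough — pressure drop high ✗; selectivity down ✗; yield down ✓; odor noted ✗; flow instability ✓; particulate in product ✓
(D) pump cavitation — fails on pressure drop high, selectivity down, yield down, odor noted, particulate in product (predicts pressure drop low, not pressure drop high)
(E) heat-exchanger scaling — does not account for pressure drop high, yield down, flow instability, particulate in product
(F) control-valve stiction — does not account for particulate in product
None of the listed candidates fits everything.

none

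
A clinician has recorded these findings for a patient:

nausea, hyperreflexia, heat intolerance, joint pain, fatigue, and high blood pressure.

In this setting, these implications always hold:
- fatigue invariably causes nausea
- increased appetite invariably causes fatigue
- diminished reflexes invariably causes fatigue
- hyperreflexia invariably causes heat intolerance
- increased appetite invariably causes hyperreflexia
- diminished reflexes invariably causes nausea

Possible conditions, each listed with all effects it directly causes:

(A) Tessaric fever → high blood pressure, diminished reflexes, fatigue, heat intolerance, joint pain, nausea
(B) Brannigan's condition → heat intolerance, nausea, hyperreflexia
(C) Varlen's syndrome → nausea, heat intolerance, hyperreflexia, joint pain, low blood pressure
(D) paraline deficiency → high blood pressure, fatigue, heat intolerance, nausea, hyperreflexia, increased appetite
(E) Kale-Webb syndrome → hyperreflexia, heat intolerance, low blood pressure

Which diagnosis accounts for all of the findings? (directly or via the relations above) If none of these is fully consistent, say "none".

Checking each candidate against the observations:
(A) Tessaric fever — nausea +; hyperreflexia -; heat intolerance +; joint pain +; fatigue +; high blood pressure +
(B) Brannigan's condition — does not account for joint pain, fatigue, high blood pressure
(C) Varlen's syndrome — nausea +; hyperreflexia +; heat intolerance +; joint pain +; fatigue -; high blood pressure -
(D) paraline deficiency — nausea +; hyperreflexia +; heat intolerance +; joint pain -; fatigue +; high blood pressure +
(E) Kale-Webb syndrome — fails on nausea, joint pain, fatigue, high blood pressure (predicts low blood pressure, not high blood pressure)
Every candidate fails on at least one observation.

none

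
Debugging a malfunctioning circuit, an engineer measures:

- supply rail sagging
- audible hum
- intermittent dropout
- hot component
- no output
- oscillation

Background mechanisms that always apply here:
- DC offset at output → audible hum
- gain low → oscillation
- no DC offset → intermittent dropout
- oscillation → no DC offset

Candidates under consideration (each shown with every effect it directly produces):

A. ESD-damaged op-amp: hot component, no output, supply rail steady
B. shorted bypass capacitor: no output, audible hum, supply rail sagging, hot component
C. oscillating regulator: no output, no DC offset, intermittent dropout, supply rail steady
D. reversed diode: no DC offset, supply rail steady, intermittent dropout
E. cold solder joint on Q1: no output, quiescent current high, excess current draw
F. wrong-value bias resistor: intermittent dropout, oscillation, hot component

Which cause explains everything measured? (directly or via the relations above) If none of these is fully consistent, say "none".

Per-candidate check:
(A) ESD-damaged op-amp — fails on supply rail sagging, audible hum, intermittent dropout, oscillation (predicts supply rail steady, not supply rail sagging)
(B) shorted bypass capacitor — does not account for intermittent dropout, oscillation
(C) oscillating regulator — supply rail sagging -; audible hum -; intermittent dropout +; hot component -; no output +; oscillation -
(D) reversed diode — supply rail sagging -; audible hum -; intermittent dropout +; hot component -; no output -; oscillation -
(E) cold solder joint on Q1 — does not account for supply rail sagging, audible hum, intermittent dropout, hot component, oscillation
(F) wrong-value bias resistor — does not account for supply rail sagging, audible hum, no output
None of the listed candidates fits everything.

none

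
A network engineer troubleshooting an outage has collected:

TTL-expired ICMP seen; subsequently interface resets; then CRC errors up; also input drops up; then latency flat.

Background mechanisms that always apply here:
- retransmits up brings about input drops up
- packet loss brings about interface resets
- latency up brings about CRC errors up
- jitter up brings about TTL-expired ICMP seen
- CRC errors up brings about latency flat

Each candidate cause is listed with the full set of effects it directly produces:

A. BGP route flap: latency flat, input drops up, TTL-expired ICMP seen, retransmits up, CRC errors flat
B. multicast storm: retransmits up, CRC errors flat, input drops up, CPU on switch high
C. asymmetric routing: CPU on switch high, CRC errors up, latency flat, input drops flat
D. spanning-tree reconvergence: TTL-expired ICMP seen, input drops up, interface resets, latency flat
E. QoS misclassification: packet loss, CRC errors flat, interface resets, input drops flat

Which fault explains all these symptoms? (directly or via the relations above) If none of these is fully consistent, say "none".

Checking each candidate against the observations:
(A) BGP route flap — TTL-expired ICMP seen yes; interface resets NO; CRC errors up NO; input drops up yes; latency flat yes
(B) multicast storm — TTL-expired ICMP seen NO; interface resets NO; CRC errors up NO; input drops up yes; latency flat NO
(C) asymmetric routing — fails on TTL-expired ICMP seen, interface resets, input drops up (predicts input drops flat, not input drops up)
(D) spanning-tree reconvergence — TTL-expired ICMP seen yes; interface resets yes; CRC errors up NO; input drops up yes; latency flat yes
(E) QoS misclassification — fails on TTL-expired ICMP seen, CRC errors up, input drops up, latency flat (predicts CRC errors flat, not CRC errors up; predicts input drops flat, not input drops up)
No candidate is consistent with all observations.

none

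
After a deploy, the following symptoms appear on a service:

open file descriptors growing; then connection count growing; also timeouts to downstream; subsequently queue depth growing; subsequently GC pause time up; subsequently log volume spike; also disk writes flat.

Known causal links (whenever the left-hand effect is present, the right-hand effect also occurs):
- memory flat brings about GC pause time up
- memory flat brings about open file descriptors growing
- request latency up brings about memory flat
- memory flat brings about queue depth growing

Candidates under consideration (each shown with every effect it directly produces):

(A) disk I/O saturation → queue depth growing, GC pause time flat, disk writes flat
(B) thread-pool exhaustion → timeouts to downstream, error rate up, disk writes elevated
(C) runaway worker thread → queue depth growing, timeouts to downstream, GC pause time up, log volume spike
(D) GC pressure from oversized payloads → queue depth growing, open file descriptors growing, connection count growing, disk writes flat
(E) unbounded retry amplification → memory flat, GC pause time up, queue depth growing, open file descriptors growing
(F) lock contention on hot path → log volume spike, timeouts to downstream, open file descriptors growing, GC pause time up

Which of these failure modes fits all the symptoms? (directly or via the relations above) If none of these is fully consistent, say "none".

Per-candidate check:
(A) disk I/O saturation — open file descriptors growing miss; connection count growing miss; timeouts to downstream miss; queue depth growing match; GC pause time up miss; log volume spike miss; disk writes flat match
(B) thread-pool exhaustion — fails on open file descriptors growing, connection count growing, queue depth growing, GC pause time up, log volume spike, disk writes flat (predicts disk writes elevated, not disk writes flat)
(C) runaway worker thread — does not account for open file descriptors growing, connection count growing, disk writes flat
(D) GC pressure from oversized payloads — open file descriptors growing match; connection count growing match; timeouts to downstream miss; queue depth growing match; GC pause time up miss; log volume spike miss; disk writes flat match
(E) unbounded retry amplification — does not account for connection count growing, timeouts to downstream, log volume spike, disk writes flat
(F) lock contention on hot path — open file descriptors growing match; connection count growing miss; timeouts to downstream match; queue depth growing miss; GC pause time up match; log volume spike match; disk writes flat miss
None of the listed candidates fits everything.

none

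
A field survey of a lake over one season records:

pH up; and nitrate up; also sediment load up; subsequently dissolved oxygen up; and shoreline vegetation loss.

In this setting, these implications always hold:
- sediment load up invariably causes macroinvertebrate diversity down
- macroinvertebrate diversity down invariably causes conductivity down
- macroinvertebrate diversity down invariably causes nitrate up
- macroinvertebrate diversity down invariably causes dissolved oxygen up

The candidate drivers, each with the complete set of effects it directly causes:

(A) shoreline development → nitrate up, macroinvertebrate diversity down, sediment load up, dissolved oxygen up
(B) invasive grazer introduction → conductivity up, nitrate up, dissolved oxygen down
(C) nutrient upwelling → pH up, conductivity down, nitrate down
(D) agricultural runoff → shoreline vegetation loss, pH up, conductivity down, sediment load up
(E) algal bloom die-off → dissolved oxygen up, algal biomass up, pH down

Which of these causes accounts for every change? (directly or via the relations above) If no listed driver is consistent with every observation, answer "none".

Checking each candidate against the observations:
(A) shoreline development — pH up -; nitrate up +; sediment load up +; dissolved oxygen up +; shoreline vegetation loss -
(B) invasive grazer introduction — fails on pH up, sediment load up, dissolved oxygen up, shoreline vegetation loss (predicts dissolved oxygen down, not dissolved oxygen up)
(C) nutrient upwelling — pH up +; nitrate up -; sediment load up -; dissolved oxygen up -; shoreline vegetation loss -
(D) agricultural runoff — accounts for every observation (nitrate up by sediment load up → macroinvertebrate diversity down → nitrate up)
(E) algal bloom die-off — fails on pH up, nitrate up, sediment load up, shoreline vegetation loss (predicts pH down, not pH up)
(D) alone accounts for all the evidence.

D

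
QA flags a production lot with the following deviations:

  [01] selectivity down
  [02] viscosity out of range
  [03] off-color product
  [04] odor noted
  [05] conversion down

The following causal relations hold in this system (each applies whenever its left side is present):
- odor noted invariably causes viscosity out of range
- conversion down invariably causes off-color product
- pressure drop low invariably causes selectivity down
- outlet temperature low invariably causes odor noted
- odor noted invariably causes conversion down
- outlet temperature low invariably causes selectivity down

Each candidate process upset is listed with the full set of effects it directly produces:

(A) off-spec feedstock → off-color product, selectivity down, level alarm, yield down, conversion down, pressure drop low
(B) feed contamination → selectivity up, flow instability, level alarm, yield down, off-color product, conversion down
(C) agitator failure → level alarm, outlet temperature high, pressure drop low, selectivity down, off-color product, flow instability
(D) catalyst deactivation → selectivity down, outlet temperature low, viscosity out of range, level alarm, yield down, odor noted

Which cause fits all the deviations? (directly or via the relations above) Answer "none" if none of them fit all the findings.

For each candidate, compare predicted effects to what was observed:
(A) off-spec feedstock — does not account for viscosity out of range, odor noted
(B) feed contamination — selectivity down ✗; viscosity out of range ✗; off-color product ✓; odor noted ✗; conversion down ✓
(C) agitator failure — does not account for viscosity out of range, odor noted, conversion down
(D) catalyst deactivation — selectivity down ✓; viscosity out of range ✓; off-color product ✓ (by odor noted → conversion down → off-color product); odor noted ✓; conversion down ✓ (by odor noted → conversion down)
(D) alone accounts for all the evidence.

D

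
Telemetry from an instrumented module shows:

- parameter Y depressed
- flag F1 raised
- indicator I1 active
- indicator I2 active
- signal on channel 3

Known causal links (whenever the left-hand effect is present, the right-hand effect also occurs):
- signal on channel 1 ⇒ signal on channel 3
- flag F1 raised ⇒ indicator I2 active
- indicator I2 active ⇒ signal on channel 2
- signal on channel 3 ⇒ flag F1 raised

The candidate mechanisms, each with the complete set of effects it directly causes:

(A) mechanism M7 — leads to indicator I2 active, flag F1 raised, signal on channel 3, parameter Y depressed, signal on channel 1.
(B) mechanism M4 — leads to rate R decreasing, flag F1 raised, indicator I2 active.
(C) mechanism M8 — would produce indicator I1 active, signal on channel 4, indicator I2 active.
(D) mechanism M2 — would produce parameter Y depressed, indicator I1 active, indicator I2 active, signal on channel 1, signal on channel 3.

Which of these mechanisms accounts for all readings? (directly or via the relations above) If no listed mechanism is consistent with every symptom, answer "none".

D

Per-candidate check:
(A) mechanism M7 — parameter Y depressed ✓; flag F1 raised ✓; indicator I1 active ✗; indicator I2 active ✓; signal on channel 3 ✓
(B) mechanism M4 — parameter Y depressed ✗; flag F1 raised ✓; indicator I1 active ✗; indicator I2 active ✓; signal on channel 3 ✗
(C) mechanism M8 — does not account for parameter Y depressed, flag F1 raised, signal on channel 3
(D) mechanism M2 — accounts for every observation (flag F1 raised via signal on channel 3 → flag F1 raised)
Only (D) is consistent with every observation.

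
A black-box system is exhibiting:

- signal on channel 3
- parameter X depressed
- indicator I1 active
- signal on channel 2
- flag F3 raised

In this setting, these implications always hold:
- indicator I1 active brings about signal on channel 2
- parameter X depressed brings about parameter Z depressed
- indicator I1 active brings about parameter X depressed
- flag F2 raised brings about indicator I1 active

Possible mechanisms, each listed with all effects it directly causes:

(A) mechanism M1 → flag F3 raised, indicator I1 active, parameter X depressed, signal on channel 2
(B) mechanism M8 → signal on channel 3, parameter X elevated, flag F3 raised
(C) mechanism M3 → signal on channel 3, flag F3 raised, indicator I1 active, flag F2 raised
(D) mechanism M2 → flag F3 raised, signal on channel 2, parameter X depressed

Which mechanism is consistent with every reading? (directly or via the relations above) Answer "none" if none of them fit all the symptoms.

For each candidate, compare predicted effects to what was observed:
(A) mechanism M1 — does not account for signal on channel 3
(B) mechanism M8 — fails on parameter X depressed, indicator I1 active, signal on channel 2 (predicts parameter X elevated, not parameter X depressed)
(C) mechanism M3 — signal on channel 3 ✓; parameter X depressed ✓ (by indicator I1 active → parameter X depressed); indicator I1 active ✓; signal on channel 2 ✓ (by indicator I1 active → signal on channel 2); flag F3 raised ✓
(D) mechanism M2 — does not account for signal on channel 3, indicator I1 active
(C) alone accounts for all the evidence.

C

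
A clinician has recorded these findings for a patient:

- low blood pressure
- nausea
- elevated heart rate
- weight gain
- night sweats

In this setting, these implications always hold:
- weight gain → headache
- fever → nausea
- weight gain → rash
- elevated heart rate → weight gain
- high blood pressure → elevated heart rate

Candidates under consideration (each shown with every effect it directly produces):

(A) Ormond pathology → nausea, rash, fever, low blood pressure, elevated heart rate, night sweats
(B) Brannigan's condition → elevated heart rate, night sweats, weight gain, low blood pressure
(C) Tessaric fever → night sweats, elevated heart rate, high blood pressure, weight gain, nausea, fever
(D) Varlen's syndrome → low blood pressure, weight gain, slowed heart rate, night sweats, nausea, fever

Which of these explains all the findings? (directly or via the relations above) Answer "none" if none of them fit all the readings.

Checking each candidate against the observations:
(A) Ormond pathology — accounts for every observation (weight gain by elevated heart rate → weight gain)
(B) Brannigan's condition — low blood pressure match; nausea miss; elevated heart rate match; weight gain match; night sweats match
(C) Tessaric fever — low blood pressure miss; nausea match; elevated heart rate match; weight gain match; night sweats match
(D) Varlen's syndrome — low blood pressure match; nausea match; elevated heart rate miss; weight gain match; night sweats match
Only (A) is consistent with every observation.

A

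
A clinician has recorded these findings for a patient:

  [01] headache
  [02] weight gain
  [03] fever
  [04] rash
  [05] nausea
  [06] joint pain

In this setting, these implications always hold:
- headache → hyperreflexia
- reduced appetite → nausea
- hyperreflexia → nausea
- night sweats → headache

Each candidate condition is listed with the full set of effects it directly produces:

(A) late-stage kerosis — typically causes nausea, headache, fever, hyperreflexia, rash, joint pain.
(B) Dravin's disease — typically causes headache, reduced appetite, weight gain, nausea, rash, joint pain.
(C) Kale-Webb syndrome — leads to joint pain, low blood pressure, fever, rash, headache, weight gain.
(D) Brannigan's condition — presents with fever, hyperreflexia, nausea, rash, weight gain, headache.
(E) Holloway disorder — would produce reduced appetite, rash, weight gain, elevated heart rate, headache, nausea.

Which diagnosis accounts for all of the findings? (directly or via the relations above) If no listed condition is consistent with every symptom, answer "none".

Checking each candidate against the observations:
(A) late-stage kerosis — headache ✓; weight gain ✗; fever ✓; rash ✓; nausea ✓; joint pain ✓
(B) Dravin's disease — headache ✓; weight gain ✓; fever ✗; rash ✓; nausea ✓; joint pain ✓
(C) Kale-Webb syndrome — headache ✓; weight gain ✓; fever ✓; rash ✓; nausea ✓ (by headache → hyperreflexia → nausea); joint pain ✓
(D) Brannigan's condition — does not account for joint pain
(E) Holloway disorder — headache ✓; weight gain ✓; fever ✗; rash ✓; nausea ✓; joint pain ✗
Only (C) is consistent with every observation.

C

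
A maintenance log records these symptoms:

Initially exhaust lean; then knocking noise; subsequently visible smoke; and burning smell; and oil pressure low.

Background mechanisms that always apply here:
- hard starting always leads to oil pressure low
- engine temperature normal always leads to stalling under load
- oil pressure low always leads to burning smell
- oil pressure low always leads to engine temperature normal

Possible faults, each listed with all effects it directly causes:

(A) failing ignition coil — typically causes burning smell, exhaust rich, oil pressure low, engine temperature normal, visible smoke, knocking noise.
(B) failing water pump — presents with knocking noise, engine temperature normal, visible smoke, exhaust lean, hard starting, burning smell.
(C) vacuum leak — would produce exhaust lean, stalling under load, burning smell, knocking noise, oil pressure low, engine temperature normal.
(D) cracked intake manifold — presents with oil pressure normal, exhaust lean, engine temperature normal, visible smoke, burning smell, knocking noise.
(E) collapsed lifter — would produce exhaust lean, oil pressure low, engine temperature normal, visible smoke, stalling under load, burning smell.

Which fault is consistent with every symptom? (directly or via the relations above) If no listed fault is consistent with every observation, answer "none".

B

For each candidate, compare predicted effects to what was observed:
(A) failing ignition coil — fails on exhaust lean (predicts exhaust rich, not exhaust lean)
(B) failing water pump — exhaust lean yes; knocking noise yes; visible smoke yes; burning smell yes; oil pressure low yes (via hard starting → oil pressure low)
(C) vacuum leak — exhaust lean yes; knocking noise yes; visible smoke NO; burning smell yes; oil pressure low yes
(D) cracked intake manifold — fails on oil pressure low (predicts oil pressure normal, not oil pressure low)
(E) collapsed lifter — exhaust lean yes; knocking noise NO; visible smoke yes; burning smell yes; oil pressure low yes
(B) is the only candidate with no mismatches.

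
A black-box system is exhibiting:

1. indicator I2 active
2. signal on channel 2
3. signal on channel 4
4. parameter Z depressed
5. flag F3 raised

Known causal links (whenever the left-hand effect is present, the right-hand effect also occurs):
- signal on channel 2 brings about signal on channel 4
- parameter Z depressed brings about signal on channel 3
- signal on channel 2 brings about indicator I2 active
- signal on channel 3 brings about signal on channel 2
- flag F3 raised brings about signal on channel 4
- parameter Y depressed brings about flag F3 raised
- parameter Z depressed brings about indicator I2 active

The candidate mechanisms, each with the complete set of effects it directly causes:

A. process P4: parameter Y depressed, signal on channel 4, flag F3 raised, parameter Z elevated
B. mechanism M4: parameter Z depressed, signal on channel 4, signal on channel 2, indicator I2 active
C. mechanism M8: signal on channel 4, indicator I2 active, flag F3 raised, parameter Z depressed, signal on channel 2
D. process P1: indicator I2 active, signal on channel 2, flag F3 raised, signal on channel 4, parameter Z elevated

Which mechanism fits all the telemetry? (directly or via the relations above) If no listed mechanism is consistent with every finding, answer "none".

Testing each hypothesis:
(A) process P4 — indicator I2 active -; signal on channel 2 -; signal on channel 4 +; parameter Z depressed -; flag F3 raised +
(B) mechanism M4 — indicator I2 active +; signal on channel 2 +; signal on channel 4 +; parameter Z depressed +; flag F3 raised -
(C) mechanism M8 — accounts for every observation
(D) process P1 — fails on parameter Z depressed (predicts parameter Z elevated, not parameter Z depressed)
(C) alone accounts for all the evidence.

C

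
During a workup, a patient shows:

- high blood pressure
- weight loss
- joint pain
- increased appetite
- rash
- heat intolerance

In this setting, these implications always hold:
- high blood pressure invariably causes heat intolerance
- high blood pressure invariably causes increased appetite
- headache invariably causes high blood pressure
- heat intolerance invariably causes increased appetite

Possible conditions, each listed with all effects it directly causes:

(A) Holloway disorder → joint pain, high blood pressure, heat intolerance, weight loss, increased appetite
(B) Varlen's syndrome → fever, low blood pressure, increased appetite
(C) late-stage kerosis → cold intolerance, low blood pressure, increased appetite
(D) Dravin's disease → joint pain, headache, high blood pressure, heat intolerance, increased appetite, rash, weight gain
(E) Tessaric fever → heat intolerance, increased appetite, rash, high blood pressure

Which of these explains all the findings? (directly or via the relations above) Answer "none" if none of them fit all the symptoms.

Testing each hypothesis:
(A) Holloway disorder — does not account for rash
(B) Varlen's syndrome — high blood pressure NO; weight loss NO; joint pain NO; increased appetite yes; rash NO; heat intolerance NO
(C) late-stage kerosis — high blood pressure NO; weight loss NO; joint pain NO; increased appetite yes; rash NO; heat intolerance NO
(D) Dravin's disease — fails on weight loss (predicts weight gain, not weight loss)
(E) Tessaric fever — high blood pressure yes; weight loss NO; joint pain NO; increased appetite yes; rash yes; heat intolerance yes
Every candidate fails on at least one observation.

none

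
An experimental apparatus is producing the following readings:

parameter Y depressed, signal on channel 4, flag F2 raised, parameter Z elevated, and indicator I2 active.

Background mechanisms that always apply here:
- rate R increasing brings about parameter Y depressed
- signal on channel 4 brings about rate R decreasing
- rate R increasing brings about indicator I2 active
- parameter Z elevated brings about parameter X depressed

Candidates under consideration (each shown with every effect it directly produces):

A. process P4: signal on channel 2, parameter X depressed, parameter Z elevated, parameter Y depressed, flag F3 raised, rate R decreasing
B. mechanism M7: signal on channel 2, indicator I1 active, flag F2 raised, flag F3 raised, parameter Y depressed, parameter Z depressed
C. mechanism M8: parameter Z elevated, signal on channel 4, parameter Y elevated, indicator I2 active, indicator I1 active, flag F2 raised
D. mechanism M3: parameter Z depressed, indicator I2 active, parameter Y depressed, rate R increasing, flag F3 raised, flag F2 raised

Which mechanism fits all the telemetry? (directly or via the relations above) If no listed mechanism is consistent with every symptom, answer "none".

Per-candidate check:
(A) process P4 — does not account for signal on channel 4, flag F2 raised, indicator I2 active
(B) mechanism M7 — parameter Y depressed match; signal on channel 4 miss; flag F2 raised match; parameter Z elevated miss; indicator I2 active miss
(C) mechanism M8 — parameter Y depressed miss; signal on channel 4 match; flag F2 raised match; parameter Z elevated match; indicator I2 active match
(D) mechanism M3 — fails on signal on channel 4, parameter Z elevated (predicts parameter Z depressed, not parameter Z elevated)
None of the listed candidates fits everything.

none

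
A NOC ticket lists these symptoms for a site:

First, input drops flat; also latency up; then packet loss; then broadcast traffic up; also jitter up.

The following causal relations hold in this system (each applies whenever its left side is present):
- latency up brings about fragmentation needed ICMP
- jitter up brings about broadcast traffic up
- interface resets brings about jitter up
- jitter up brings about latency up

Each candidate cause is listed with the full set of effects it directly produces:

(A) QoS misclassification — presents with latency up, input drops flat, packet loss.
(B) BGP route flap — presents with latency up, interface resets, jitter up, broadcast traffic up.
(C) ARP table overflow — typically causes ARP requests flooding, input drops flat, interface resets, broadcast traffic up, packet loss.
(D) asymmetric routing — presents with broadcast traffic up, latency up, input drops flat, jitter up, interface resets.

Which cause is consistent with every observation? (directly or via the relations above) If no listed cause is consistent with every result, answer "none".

Testing each hypothesis:
(A) QoS misclassification — does not account for broadcast traffic up, jitter up
(B) BGP route flap — does not account for input drops flat, packet loss
(C) ARP table overflow — input drops flat yes; latency up yes (through interface resets → jitter up → latency up); packet loss yes; broadcast traffic up yes; jitter up yes (through interface resets → jitter up)
(D) asymmetric routing — input drops flat yes; latency up yes; packet loss NO; broadcast traffic up yes; jitter up yes
Only (C) is consistent with every observation.

C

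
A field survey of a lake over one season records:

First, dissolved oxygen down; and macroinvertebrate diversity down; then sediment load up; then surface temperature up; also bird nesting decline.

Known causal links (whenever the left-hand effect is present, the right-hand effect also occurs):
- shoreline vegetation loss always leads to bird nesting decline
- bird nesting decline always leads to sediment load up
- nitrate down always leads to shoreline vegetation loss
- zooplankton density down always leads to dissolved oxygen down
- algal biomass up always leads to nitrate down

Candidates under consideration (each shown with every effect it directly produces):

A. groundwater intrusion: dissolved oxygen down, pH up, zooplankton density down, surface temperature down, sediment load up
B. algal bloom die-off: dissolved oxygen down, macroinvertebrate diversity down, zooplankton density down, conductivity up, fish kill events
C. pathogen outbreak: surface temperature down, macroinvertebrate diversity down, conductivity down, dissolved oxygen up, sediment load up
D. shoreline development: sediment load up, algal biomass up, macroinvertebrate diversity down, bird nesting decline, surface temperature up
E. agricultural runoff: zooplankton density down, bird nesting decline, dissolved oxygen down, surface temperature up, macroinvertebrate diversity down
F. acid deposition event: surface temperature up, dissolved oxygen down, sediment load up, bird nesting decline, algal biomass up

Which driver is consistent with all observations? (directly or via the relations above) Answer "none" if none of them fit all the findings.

Testing each hypothesis:
(A) groundwater intrusion — dissolved oxygen down ✓; macroinvertebrate diversity down ✗; sediment load up ✓; surface temperature up ✗; bird nesting decline ✗
(B) algal bloom die-off — does not account for sediment load up, surface temperature up, bird nesting decline
(C) pathogen outbreak — dissolved oxygen down ✗; macroinvertebrate diversity down ✓; sediment load up ✓; surface temperature up ✗; bird nesting decline ✗
(D) shoreline development — does not account for dissolved oxygen down
(E) agricultural runoff — dissolved oxygen down ✓; macroinvertebrate diversity down ✓; sediment load up ✓ (via bird nesting decline → sediment load up); surface temperature up ✓; bird nesting decline ✓
(F) acid deposition event — does not account for macroinvertebrate diversity down
Only (E) is consistent with every observation.

E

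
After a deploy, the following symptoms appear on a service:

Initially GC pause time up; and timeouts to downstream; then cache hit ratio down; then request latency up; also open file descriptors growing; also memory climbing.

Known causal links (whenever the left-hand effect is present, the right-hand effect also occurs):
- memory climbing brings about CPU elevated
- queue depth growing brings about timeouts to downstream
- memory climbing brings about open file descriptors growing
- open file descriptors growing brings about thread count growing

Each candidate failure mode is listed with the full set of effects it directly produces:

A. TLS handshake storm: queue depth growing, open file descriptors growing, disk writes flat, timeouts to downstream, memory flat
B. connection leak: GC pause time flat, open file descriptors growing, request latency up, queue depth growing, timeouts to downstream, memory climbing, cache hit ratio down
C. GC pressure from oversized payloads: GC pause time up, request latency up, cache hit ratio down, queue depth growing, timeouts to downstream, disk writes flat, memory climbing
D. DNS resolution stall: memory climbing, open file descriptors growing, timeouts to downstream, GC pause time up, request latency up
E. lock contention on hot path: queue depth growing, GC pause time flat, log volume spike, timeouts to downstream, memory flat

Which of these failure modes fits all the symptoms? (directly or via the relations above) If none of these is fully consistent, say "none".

For each candidate, compare predicted effects to what was observed:
(A) TLS handshake storm — fails on GC pause time up, cache hit ratio down, request latency up, memory climbing (predicts memory flat, not memory climbing)
(B) connection leak — fails on GC pause time up (predicts GC pause time flat, not GC pause time up)
(C) GC pressure from oversized payloads — accounts for every observation (open file descriptors growing by memory climbing → open file descriptors growing)
(D) DNS resolution stall — does not account for cache hit ratio down
(E) lock contention on hot path — GC pause time up ✗; timeouts to downstream ✓; cache hit ratio down ✗; request latency up ✗; open file descriptors growing ✗; memory climbing ✗
(C) is the only candidate with no mismatches.

C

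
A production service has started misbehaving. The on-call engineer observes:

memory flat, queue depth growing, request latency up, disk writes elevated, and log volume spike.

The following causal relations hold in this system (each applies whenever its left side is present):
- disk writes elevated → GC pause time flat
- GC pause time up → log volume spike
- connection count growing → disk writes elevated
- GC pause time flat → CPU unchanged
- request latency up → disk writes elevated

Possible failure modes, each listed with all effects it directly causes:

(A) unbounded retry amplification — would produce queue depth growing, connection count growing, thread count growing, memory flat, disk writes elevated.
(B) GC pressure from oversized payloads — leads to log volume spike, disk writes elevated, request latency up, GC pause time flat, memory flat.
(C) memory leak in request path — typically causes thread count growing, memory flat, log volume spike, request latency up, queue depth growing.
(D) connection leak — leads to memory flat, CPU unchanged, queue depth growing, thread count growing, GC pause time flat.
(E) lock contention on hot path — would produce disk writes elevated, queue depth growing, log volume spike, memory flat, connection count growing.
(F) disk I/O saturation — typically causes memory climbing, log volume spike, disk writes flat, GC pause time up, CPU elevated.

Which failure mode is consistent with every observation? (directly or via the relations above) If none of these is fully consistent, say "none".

For each candidate, compare predicted effects to what was observed:
(A) unbounded retry amplification — does not account for request latency up, log volume spike
(B) GC pressure from oversized payloads — does not account for queue depth growing
(C) memory leak in request path — memory flat +; queue depth growing +; request latency up +; disk writes elevated + (by request latency up → disk writes elevated); log volume spike +
(D) connection leak — memory flat +; queue depth growing +; request latency up -; disk writes elevated -; log volume spike -
(E) lock contention on hot path — does not account for request latency up
(F) disk I/O saturation — memory flat -; queue depth growing -; request latency up -; disk writes elevated -; log volume spike +
(C) alone accounts for all the evidence.

C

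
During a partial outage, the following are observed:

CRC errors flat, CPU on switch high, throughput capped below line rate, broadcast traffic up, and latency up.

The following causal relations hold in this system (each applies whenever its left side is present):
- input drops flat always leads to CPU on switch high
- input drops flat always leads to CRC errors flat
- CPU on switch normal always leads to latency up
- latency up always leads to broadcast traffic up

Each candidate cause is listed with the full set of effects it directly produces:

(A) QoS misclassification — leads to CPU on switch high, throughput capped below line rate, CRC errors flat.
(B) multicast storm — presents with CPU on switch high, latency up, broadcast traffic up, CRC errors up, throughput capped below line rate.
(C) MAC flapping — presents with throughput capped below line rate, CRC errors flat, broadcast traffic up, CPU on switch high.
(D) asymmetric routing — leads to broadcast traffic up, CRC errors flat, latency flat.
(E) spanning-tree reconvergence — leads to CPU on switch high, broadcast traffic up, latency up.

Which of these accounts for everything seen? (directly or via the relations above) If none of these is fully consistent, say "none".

Per-candidate check:
(A) QoS misclassification — does not account for broadcast traffic up, latency up
(B) multicast storm — fails on CRC errors flat (predicts CRC errors up, not CRC errors flat)
(C) MAC flapping — CRC errors flat yes; CPU on switch high yes; throughput capped below line rate yes; broadcast traffic up yes; latency up NO
(D) asymmetric routing — fails on CPU on switch high, throughput capped below line rate, latency up (predicts latency flat, not latency up)
(E) spanning-tree reconvergence — does not account for CRC errors flat, throughput capped below line rate
Every candidate fails on at least one observation.

none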